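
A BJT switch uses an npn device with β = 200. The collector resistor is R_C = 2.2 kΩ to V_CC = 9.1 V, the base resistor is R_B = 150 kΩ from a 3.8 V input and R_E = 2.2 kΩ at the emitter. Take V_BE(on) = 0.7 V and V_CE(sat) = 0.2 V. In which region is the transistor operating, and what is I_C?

Assume active. Base-emitter loop: I_B = (V_BB − V_BE)/(R_B + (β+1)R_E) = (3.8 − 0.7)/(150 + 201×2.2) = 0.00523 mA.
I_C = β·I_B = 200×0.00523 = 1.05 mA.
V_CE = V_CC − I_C·R_C − I_E·R_E = 9.1 − 1.05×2.2 − 1.05×2.2 = 4.48 V > V_CE(sat), so the active-region assumption holds.

active; I_C ≈ 1 mA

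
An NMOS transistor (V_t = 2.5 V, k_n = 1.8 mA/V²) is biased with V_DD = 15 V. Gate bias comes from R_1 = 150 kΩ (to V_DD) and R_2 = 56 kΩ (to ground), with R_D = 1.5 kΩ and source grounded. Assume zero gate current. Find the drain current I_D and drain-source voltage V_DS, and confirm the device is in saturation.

I_D ≈ 2.2 mA, V_DS ≈ 12 V

V_G = V_DD·R_2/(R_1+R_2) = 15×56/206 = 4.08 V. With the source grounded, V_GS = V_G = 4.08 V.
Assume saturation: I_D = (k_n/2)(V_GS − V_t)² = (1.8/2)×(4.08 − 2.5)² = 0.9×1.58² = 2.24 mA.
V_DS = V_DD − I_D·R_D = 15 − 2.24×1.5 = 11.6 V.
Saturation requires V_DS ≥ V_GS − V_t = 1.58 V; 11.6 ≥ 1.58 ✓.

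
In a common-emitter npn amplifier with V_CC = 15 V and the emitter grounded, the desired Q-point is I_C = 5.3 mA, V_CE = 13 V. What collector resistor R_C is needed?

R_C ≈ 0.38 kΩ

Collector loop: V_CC = I_C·R_C + V_CE.
R_C = (V_CC − V_CE)/I_C = (15 − 13)/5.3 = 0.377 kΩ.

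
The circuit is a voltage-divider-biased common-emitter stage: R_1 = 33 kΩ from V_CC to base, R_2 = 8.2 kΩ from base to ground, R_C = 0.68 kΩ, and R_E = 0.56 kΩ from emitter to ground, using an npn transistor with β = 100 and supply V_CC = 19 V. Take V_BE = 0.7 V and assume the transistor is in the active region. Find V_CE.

Thevenize the base divider: V_Th = V_CC·R_2/(R_1+R_2) = 19×8.2/41.2 = 3.78 V, R_Th = R_1‖R_2 = 6.57 kΩ.
Base-emitter loop: V_Th = I_B·R_Th + V_BE + (β+1)I_B·R_E, so I_B = (3.78 − 0.7) / (6.57 + 101×0.56) = 0.0488 mA.
I_C = β·I_B = 100×0.0488 = 4.88 mA, and I_E = (β+1)I_B = 4.93 mA.
V_CE = V_CC − I_C·R_C − I_E·R_E = 19 − 4.88×0.68 − 4.93×0.56 = 12.9 V.
V_CE = 12.9 V > 0.2 V confirms active-region operation.

V_CE ≈ 13 V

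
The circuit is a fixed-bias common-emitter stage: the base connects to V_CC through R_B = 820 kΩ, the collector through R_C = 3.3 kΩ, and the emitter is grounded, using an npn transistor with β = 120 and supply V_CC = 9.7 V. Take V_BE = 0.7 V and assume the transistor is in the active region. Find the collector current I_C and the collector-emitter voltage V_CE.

I_C ≈ 1.3 mA, V_CE ≈ 5.4 V

Base loop: V_CC = I_B·R_B + V_BE, so I_B = (9.7 − 0.7)/820 kΩ = 0.011 mA.
In the active region I_C = β·I_B = 120 × 0.011 = 1.32 mA.
Collector loop: V_CE = V_CC − I_C·R_C = 9.7 − 1.32×3.3 = 5.35 V.
Since V_CE = 5.35 V > V_CE(sat) ≈ 0.2 V, the transistor is in the active region as assumed.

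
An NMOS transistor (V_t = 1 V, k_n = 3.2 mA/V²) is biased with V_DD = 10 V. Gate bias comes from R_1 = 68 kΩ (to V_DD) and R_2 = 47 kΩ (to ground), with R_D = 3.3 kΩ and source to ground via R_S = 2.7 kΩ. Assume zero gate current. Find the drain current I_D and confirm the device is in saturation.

I_D ≈ 0.87 mA

V_G = V_DD·R_2/(R_1+R_2) = 10×47/115 = 4.09 V.
Assume saturation: I_D = (k_n/2)(V_GS − V_t)² with V_GS = V_G − I_D·R_S = 4.09 − 2.7·I_D.
Substituting gives 11.7·I_D² − 27.7·I_D + 15.2 = 0, with roots I_D = 0.87 or 1.5 mA.
The root I_D = 1.5 mA gives V_GS = 0.031 V ≤ V_t, so take I_D = 0.87 mA.
Then V_GS = 1.74 V and V_DS = V_DD − I_D(R_D+R_S) = 10 − 0.87×6 = 4.78 V.
Saturation requires V_DS ≥ V_GS − V_t = 0.737 V; 4.78 ≥ 0.737 ✓.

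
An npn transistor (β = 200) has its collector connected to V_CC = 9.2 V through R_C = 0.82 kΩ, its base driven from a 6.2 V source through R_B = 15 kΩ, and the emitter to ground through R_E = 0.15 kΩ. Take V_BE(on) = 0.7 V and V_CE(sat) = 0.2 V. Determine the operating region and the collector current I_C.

saturation; I_C ≈ 9.2 mA

Assume active: I_B = (6.2 − 0.7)/(15 + 201×0.15) = 0.122 mA, I_C = β·I_B = 24.4 mA.
Then V_CE = 9.2 − 24.4×0.82 − 24.5×0.15 = -14.5 V < 0.2 V — the active assumption fails.
Re-solve with V_CE = 0.2 V. KCL at the emitter: V_E/R_E = (V_BB−0.7−V_E)/R_B + (V_CC−0.2−V_E)/R_C, giving V_E = 1.43 V.
I_C = (V_CC − 0.2 − V_E)/R_C = (9 − 1.43)/0.82 = 9.24 mA.
Check: I_B = (5.5 − 1.43)/15 = 0.272 mA, and β·I_B = 54.3 mA > I_C, confirming saturation.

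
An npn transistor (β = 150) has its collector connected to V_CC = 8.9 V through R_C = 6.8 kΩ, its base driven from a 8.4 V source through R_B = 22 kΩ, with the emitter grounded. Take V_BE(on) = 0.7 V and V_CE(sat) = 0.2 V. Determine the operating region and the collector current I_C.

saturation; I_C ≈ 1.3 mA

Assume active: I_B = (8.4 − 0.7)/22 = 0.35 mA, giving I_C = β·I_B = 52.5 mA.
But then V_CE = 8.9 − 52.5×6.8 = -348 V < V_CE(sat) = 0.2 V — impossible in the active region.
So the transistor is saturated. With V_CE = 0.2 V, I_C = (V_CC − 0.2)/R_C = 8.7/6.8 = 1.28 mA.
Check: β·I_B = 52.5 mA > I_C = 1.28 mA, confirming saturation.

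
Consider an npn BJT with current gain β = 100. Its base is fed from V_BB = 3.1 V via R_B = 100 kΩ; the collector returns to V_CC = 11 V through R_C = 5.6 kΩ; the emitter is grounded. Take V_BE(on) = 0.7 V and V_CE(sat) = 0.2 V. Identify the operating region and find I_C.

saturation; I_C ≈ 1.9 mA

Assume active: I_B = (3.1 − 0.7)/100 = 0.024 mA, giving I_C = β·I_B = 2.4 mA.
But then V_CE = 11 − 2.4×5.6 = -2.44 V < V_CE(sat) = 0.2 V — impossible in the active region.
So the transistor is saturated. With V_CE = 0.2 V, I_C = (V_CC − 0.2)/R_C = 10.8/5.6 = 1.93 mA.
Check: β·I_B = 2.4 mA > I_C = 1.93 mA, confirming saturation.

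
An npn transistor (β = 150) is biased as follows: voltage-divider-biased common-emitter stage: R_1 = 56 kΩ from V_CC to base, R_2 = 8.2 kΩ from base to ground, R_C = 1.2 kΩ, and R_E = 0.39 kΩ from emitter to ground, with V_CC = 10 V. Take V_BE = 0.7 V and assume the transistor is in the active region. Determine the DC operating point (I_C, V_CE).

Thevenize the base divider: V_Th = V_CC·R_2/(R_1+R_2) = 10×8.2/64.2 = 1.28 V, R_Th = R_1‖R_2 = 7.15 kΩ.
Base-emitter loop: V_Th = I_B·R_Th + V_BE + (β+1)I_B·R_E, so I_B = (1.28 − 0.7) / (7.15 + 151×0.39) = 0.00874 mA.
I_C = β·I_B = 150×0.00874 = 1.31 mA, and I_E = (β+1)I_B = 1.32 mA.
V_CE = V_CC − I_C·R_C − I_E·R_E = 10 − 1.31×1.2 − 1.32×0.39 = 7.91 V.
V_CE = 7.91 V > 0.2 V confirms active-region operation.

I_C ≈ 1.3 mA, V_CE ≈ 7.9 V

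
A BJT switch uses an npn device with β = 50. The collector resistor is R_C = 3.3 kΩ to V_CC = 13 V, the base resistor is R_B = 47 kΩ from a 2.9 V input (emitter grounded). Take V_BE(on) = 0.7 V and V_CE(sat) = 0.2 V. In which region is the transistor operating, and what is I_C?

active; I_C ≈ 2.3 mA

Assume active. Base-emitter loop: I_B = (V_BB − V_BE)/R_B = (2.9 − 0.7)/47 = 0.0468 mA.
I_C = β·I_B = 50×0.0468 = 2.34 mA.
V_CE = V_CC − I_C·R_C = 13 − 2.34×3.3 = 5.28 V > V_CE(sat), so the active-region assumption holds.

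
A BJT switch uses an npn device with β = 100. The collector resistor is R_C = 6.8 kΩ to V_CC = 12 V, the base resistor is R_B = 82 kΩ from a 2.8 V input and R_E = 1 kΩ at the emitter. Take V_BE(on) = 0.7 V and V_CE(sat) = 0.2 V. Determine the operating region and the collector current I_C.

Assume active. Base-emitter loop: I_B = (V_BB − V_BE)/(R_B + (β+1)R_E) = (2.8 − 0.7)/(82 + 101×1) = 0.0115 mA.
I_C = β·I_B = 100×0.0115 = 1.15 mA.
V_CE = V_CC − I_C·R_C − I_E·R_E = 12 − 1.15×6.8 − 1.16×1 = 3.04 V > V_CE(sat), so the active-region assumption holds.

active; I_C ≈ 1.1 mA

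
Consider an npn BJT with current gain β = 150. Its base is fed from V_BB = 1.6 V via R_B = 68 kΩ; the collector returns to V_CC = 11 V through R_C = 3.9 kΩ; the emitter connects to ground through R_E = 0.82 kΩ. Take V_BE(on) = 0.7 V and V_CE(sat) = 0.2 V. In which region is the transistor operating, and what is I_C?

active; I_C ≈ 0.7 mA

Assume active. Base-emitter loop: I_B = (V_BB − V_BE)/(R_B + (β+1)R_E) = (1.6 − 0.7)/(68 + 151×0.82) = 0.00469 mA.
I_C = β·I_B = 150×0.00469 = 0.704 mA.
V_CE = V_CC − I_C·R_C − I_E·R_E = 11 − 0.704×3.9 − 0.708×0.82 = 7.67 V > V_CE(sat), so the active-region assumption holds.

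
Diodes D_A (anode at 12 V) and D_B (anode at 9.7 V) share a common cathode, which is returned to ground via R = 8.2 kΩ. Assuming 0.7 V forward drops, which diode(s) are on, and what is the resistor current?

Only D_A conducts; I_R ≈ 1.4 mA

Assume both conduct. Then node N would need to be at both 12−0.7 = 11.3 V and 9.7−0.7 = 9 V, which is impossible.
Assume only D_A conducts: V_N = 12 − 0.7 = 11.3 V, so I_R = 11.3/8.2 = 1.38 mA.
Check D_B: its anode-to-cathode voltage is 9.7 − 11.3 = -1.6 V < 0.7 V, so it is off. The assumption is consistent.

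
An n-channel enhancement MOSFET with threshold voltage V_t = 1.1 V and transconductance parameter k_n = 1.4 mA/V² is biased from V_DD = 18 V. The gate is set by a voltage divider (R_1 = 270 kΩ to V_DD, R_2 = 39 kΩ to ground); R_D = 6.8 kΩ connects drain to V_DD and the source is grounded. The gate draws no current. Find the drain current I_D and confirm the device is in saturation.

I_D ≈ 0.96 mA

V_G = V_DD·R_2/(R_1+R_2) = 18×39/309 = 2.27 V. With the source grounded, V_GS = V_G = 2.27 V.
Assume saturation: I_D = (k_n/2)(V_GS − V_t)² = (1.4/2)×(2.27 − 1.1)² = 0.7×1.17² = 0.961 mA.
V_DS = V_DD − I_D·R_D = 18 − 0.961×6.8 = 11.5 V.
Saturation requires V_DS ≥ V_GS − V_t = 1.17 V; 11.5 ≥ 1.17 ✓.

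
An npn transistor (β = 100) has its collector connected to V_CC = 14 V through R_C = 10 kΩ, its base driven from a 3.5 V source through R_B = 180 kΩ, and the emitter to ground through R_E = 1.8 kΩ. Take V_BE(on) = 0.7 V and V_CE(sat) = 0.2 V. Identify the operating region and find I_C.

active; I_C ≈ 0.77 mA

Assume active. Base-emitter loop: I_B = (V_BB − V_BE)/(R_B + (β+1)R_E) = (3.5 − 0.7)/(180 + 101×1.8) = 0.00774 mA.
I_C = β·I_B = 100×0.00774 = 0.774 mA.
V_CE = V_CC − I_C·R_C − I_E·R_E = 14 − 0.774×10 − 0.782×1.8 = 4.85 V > V_CE(sat), so the active-region assumption holds.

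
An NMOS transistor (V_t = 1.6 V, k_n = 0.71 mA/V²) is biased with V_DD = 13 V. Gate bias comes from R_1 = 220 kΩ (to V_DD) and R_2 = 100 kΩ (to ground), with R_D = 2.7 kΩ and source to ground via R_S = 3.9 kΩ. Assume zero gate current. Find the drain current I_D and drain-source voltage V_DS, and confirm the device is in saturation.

V_G = V_DD·R_2/(R_1+R_2) = 13×100/320 = 4.06 V.
Assume saturation: I_D = (k_n/2)(V_GS − V_t)² with V_GS = V_G − I_D·R_S = 4.06 − 3.9·I_D.
Substituting gives 5.4·I_D² − 7.82·I_D + 2.15 = 0, with roots I_D = 0.37 or 1.08 mA.
The root I_D = 1.08 mA gives V_GS = -0.143 V ≤ V_t, so take I_D = 0.37 mA.
Then V_GS = 2.62 V and V_DS = V_DD − I_D(R_D+R_S) = 13 − 0.37×6.6 = 10.6 V.
Saturation requires V_DS ≥ V_GS − V_t = 1.02 V; 10.6 ≥ 1.02 ✓.

I_D ≈ 0.37 mA, V_DS ≈ 11 V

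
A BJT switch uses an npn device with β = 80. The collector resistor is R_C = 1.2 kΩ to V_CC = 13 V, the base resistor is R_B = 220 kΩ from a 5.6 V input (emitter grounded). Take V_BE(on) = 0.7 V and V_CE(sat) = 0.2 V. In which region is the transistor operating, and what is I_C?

active; I_C ≈ 1.8 mA

Assume active. Base-emitter loop: I_B = (V_BB − V_BE)/R_B = (5.6 − 0.7)/220 = 0.0223 mA.
I_C = β·I_B = 80×0.0223 = 1.78 mA.
V_CE = V_CC − I_C·R_C = 13 − 1.78×1.2 = 10.9 V > V_CE(sat), so the active-region assumption holds.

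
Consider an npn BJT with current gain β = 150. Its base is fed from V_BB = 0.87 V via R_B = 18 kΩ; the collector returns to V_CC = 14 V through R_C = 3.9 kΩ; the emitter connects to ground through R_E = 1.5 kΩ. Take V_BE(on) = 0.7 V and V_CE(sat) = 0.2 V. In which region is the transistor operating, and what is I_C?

active; I_C ≈ 0.1 mA

Assume active. Base-emitter loop: I_B = (V_BB − V_BE)/(R_B + (β+1)R_E) = (0.87 − 0.7)/(18 + 151×1.5) = 0.000695 mA.
I_C = β·I_B = 150×0.000695 = 0.104 mA.
V_CE = V_CC − I_C·R_C − I_E·R_E = 14 − 0.104×3.9 − 0.105×1.5 = 13.4 V > V_CE(sat), so the active-region assumption holds.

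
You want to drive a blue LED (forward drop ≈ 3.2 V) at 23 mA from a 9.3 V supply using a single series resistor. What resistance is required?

The resistor drops V_S − V_D = 9.3 − 3.2 = 6.1 V at 23 mA.
R = 6.1 V / 23 mA = 0.265 kΩ.

R ≈ 0.27 kΩ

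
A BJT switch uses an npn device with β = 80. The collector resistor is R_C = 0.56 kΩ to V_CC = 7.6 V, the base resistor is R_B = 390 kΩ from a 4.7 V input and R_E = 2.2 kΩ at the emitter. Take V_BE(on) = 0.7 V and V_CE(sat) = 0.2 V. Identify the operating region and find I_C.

active; I_C ≈ 0.56 mA

Assume active. Base-emitter loop: I_B = (V_BB − V_BE)/(R_B + (β+1)R_E) = (4.7 − 0.7)/(390 + 81×2.2) = 0.00704 mA.
I_C = β·I_B = 80×0.00704 = 0.563 mA.
V_CE = V_CC − I_C·R_C − I_E·R_E = 7.6 − 0.563×0.56 − 0.57×2.2 = 6.03 V > V_CE(sat), so the active-region assumption holds.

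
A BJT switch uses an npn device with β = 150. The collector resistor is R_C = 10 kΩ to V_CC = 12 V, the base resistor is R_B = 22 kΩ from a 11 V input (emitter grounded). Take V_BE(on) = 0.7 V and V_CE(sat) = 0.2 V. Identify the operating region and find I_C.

Assume active: I_B = (11 − 0.7)/22 = 0.468 mA, giving I_C = β·I_B = 70.2 mA.
But then V_CE = 12 − 70.2×10 = -690 V < V_CE(sat) = 0.2 V — impossible in the active region.
So the transistor is saturated. With V_CE = 0.2 V, I_C = (V_CC − 0.2)/R_C = 11.8/10 = 1.18 mA.
Check: β·I_B = 70.2 mA > I_C = 1.18 mA, confirming saturation.

saturation; I_C ≈ 1.2 mA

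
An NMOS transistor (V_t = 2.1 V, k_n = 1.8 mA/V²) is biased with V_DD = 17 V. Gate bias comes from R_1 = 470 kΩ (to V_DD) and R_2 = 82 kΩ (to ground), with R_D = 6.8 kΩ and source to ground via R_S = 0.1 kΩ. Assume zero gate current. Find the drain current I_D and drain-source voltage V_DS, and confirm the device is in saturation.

I_D ≈ 0.15 mA, V_DS ≈ 16 V

V_G = V_DD·R_2/(R_1+R_2) = 17×82/552 = 2.53 V.
Assume saturation: I_D = (k_n/2)(V_GS − V_t)² with V_GS = V_G − I_D·R_S = 2.53 − 0.1·I_D.
Substituting gives 0.009·I_D² − 1.08·I_D + 0.163 = 0, with roots I_D = 0.151 or 119 mA.
The root I_D = 119 mA gives V_GS = -9.42 V ≤ V_t, so take I_D = 0.151 mA.
Then V_GS = 2.51 V and V_DS = V_DD − I_D(R_D+R_S) = 17 − 0.151×6.9 = 16 V.
Saturation requires V_DS ≥ V_GS − V_t = 0.41 V; 16 ≥ 0.41 ✓.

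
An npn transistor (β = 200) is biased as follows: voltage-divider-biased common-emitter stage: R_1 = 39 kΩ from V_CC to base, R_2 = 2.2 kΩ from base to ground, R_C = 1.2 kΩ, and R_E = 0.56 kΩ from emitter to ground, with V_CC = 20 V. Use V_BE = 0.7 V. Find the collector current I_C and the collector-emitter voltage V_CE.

I_C ≈ 0.64 mA, V_CE ≈ 19 V

Thevenize the base divider: V_Th = V_CC·R_2/(R_1+R_2) = 20×2.2/41.2 = 1.07 V, R_Th = R_1‖R_2 = 2.08 kΩ.
Base-emitter loop: V_Th = I_B·R_Th + V_BE + (β+1)I_B·R_E, so I_B = (1.07 − 0.7) / (2.08 + 201×0.56) = 0.00321 mA.
I_C = β·I_B = 200×0.00321 = 0.642 mA, and I_E = (β+1)I_B = 0.645 mA.
V_CE = V_CC − I_C·R_C − I_E·R_E = 20 − 0.642×1.2 − 0.645×0.56 = 18.9 V.
V_CE = 18.9 V > 0.2 V confirms active-region operation.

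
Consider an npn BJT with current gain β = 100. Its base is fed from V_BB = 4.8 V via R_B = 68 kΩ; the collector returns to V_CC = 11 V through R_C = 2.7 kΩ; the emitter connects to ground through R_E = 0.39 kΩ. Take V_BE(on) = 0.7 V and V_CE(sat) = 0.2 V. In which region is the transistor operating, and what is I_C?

saturation; I_C ≈ 3.5 mA

Assume active: I_B = (4.8 − 0.7)/(68 + 101×0.39) = 0.0382 mA, I_C = β·I_B = 3.82 mA.
Then V_CE = 11 − 3.82×2.7 − 3.86×0.39 = -0.812 V < 0.2 V — the active assumption fails.
Re-solve with V_CE = 0.2 V. KCL at the emitter: V_E/R_E = (V_BB−0.7−V_E)/R_B + (V_CC−0.2−V_E)/R_C, giving V_E = 1.38 V.
I_C = (V_CC − 0.2 − V_E)/R_C = (10.8 − 1.38)/2.7 = 3.49 mA.
Check: I_B = (4.1 − 1.38)/68 = 0.04 mA, and β·I_B = 4 mA > I_C, confirming saturation.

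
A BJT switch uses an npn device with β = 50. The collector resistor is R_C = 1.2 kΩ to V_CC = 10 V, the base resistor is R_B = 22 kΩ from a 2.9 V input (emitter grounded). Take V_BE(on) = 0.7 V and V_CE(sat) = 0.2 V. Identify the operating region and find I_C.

active; I_C ≈ 5 mA

Assume active. Base-emitter loop: I_B = (V_BB − V_BE)/R_B = (2.9 − 0.7)/22 = 0.1 mA.
I_C = β·I_B = 50×0.1 = 5 mA.
V_CE = V_CC − I_C·R_C = 10 − 5×1.2 = 4 V > V_CE(sat), so the active-region assumption holds.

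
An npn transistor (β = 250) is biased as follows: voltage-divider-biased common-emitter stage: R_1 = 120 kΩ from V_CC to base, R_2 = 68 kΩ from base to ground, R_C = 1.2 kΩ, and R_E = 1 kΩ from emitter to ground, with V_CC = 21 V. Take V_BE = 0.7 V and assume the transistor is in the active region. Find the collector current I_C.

I_C ≈ 5.9 mA

Thevenize the base divider: V_Th = V_CC·R_2/(R_1+R_2) = 21×68/188 = 7.6 V, R_Th = R_1‖R_2 = 43.4 kΩ.
Base-emitter loop: V_Th = I_B·R_Th + V_BE + (β+1)I_B·R_E, so I_B = (7.6 − 0.7) / (43.4 + 251×1) = 0.0234 mA.
I_C = β·I_B = 250×0.0234 = 5.86 mA, and I_E = (β+1)I_B = 5.88 mA.
V_CE = V_CC − I_C·R_C − I_E·R_E = 21 − 5.86×1.2 − 5.88×1 = 8.09 V.
V_CE = 8.09 V > 0.2 V confirms active-region operation.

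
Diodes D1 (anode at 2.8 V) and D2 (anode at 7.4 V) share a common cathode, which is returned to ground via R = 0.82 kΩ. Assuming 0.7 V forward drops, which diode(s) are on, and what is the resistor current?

Only D2 conducts; I_R ≈ 8.2 mA

Assume both conduct. Then node N would need to be at both 2.8−0.7 = 2.1 V and 7.4−0.7 = 6.7 V, which is impossible.
Assume only D2 conducts: V_N = 7.4 − 0.7 = 6.7 V, so I_R = 6.7/0.82 = 8.17 mA.
Check D1: its anode-to-cathode voltage is 2.8 − 6.7 = -3.9 V < 0.7 V, so it is off. The assumption is consistent.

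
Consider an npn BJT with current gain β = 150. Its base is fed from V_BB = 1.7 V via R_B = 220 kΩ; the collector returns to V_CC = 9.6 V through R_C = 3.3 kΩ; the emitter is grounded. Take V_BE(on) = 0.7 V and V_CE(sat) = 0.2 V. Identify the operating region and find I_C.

active; I_C ≈ 0.68 mA

Assume active. Base-emitter loop: I_B = (V_BB − V_BE)/R_B = (1.7 − 0.7)/220 = 0.00455 mA.
I_C = β·I_B = 150×0.00455 = 0.682 mA.
V_CE = V_CC − I_C·R_C = 9.6 − 0.682×3.3 = 7.35 V > V_CE(sat), so the active-region assumption holds.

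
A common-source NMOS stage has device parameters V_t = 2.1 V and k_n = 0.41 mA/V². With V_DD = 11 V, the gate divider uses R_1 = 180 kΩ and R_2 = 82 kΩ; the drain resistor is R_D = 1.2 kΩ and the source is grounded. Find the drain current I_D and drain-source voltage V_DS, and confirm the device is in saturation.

V_G = V_DD·R_2/(R_1+R_2) = 11×82/262 = 3.44 V. With the source grounded, V_GS = V_G = 3.44 V.
Assume saturation: I_D = (k_n/2)(V_GS − V_t)² = (0.41/2)×(3.44 − 2.1)² = 0.205×1.34² = 0.37 mA.
V_DS = V_DD − I_D·R_D = 11 − 0.37×1.2 = 10.6 V.
Saturation requires V_DS ≥ V_GS − V_t = 1.34 V; 10.6 ≥ 1.34 ✓.

I_D ≈ 0.37 mA, V_DS ≈ 11 V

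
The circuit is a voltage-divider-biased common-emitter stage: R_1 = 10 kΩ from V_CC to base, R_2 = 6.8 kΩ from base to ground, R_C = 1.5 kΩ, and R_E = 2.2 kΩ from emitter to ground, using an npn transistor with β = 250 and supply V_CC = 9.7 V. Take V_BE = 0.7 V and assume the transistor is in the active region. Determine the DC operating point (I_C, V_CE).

I_C ≈ 1.4 mA, V_CE ≈ 4.3 V

Thevenize the base divider: V_Th = V_CC·R_2/(R_1+R_2) = 9.7×6.8/16.8 = 3.93 V, R_Th = R_1‖R_2 = 4.05 kΩ.
Base-emitter loop: V_Th = I_B·R_Th + V_BE + (β+1)I_B·R_E, so I_B = (3.93 − 0.7) / (4.05 + 251×2.2) = 0.0058 mA.
I_C = β·I_B = 250×0.0058 = 1.45 mA, and I_E = (β+1)I_B = 1.46 mA.
V_CE = V_CC − I_C·R_C − I_E·R_E = 9.7 − 1.45×1.5 − 1.46×2.2 = 4.32 V.
V_CE = 4.32 V > 0.2 V confirms active-region operation.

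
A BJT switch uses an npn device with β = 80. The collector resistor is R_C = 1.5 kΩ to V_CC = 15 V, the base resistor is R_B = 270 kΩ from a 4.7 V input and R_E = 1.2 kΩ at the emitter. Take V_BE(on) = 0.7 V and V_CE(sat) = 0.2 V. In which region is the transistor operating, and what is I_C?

Assume active. Base-emitter loop: I_B = (V_BB − V_BE)/(R_B + (β+1)R_E) = (4.7 − 0.7)/(270 + 81×1.2) = 0.0109 mA.
I_C = β·I_B = 80×0.0109 = 0.871 mA.
V_CE = V_CC − I_C·R_C − I_E·R_E = 15 − 0.871×1.5 − 0.882×1.2 = 12.6 V > V_CE(sat), so the active-region assumption holds.

active; I_C ≈ 0.87 mA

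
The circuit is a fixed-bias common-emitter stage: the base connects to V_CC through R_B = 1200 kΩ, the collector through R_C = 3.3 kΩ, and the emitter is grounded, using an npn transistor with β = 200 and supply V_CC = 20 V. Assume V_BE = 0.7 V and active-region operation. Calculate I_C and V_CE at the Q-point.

Base loop: V_CC = I_B·R_B + V_BE, so I_B = (20 − 0.7)/1200 kΩ = 0.0161 mA.
In the active region I_C = β·I_B = 200 × 0.0161 = 3.22 mA.
Collector loop: V_CE = V_CC − I_C·R_C = 20 − 3.22×3.3 = 9.38 V.
Since V_CE = 9.38 V > V_CE(sat) ≈ 0.2 V, the transistor is in the active region as assumed.

I_C ≈ 3.2 mA, V_CE ≈ 9.4 V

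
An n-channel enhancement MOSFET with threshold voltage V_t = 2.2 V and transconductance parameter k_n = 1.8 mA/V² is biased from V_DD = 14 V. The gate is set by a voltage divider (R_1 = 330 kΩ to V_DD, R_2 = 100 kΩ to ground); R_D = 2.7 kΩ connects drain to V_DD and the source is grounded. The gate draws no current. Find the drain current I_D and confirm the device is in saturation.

I_D ≈ 1 mA

V_G = V_DD·R_2/(R_1+R_2) = 14×100/430 = 3.26 V. With the source grounded, V_GS = V_G = 3.26 V.
Assume saturation: I_D = (k_n/2)(V_GS − V_t)² = (1.8/2)×(3.26 − 2.2)² = 0.9×1.06² = 1 mA.
V_DS = V_DD − I_D·R_D = 14 − 1×2.7 = 11.3 V.
Saturation requires V_DS ≥ V_GS − V_t = 1.06 V; 11.3 ≥ 1.06 ✓.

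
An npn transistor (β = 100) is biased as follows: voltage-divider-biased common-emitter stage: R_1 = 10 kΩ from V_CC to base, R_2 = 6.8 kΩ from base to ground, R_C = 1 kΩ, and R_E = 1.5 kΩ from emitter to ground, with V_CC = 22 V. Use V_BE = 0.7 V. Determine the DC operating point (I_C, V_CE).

I_C ≈ 5.3 mA, V_CE ≈ 8.7 V

Thevenize the base divider: V_Th = V_CC·R_2/(R_1+R_2) = 22×6.8/16.8 = 8.9 V, R_Th = R_1‖R_2 = 4.05 kΩ.
Base-emitter loop: V_Th = I_B·R_Th + V_BE + (β+1)I_B·R_E, so I_B = (8.9 − 0.7) / (4.05 + 101×1.5) = 0.0527 mA.
I_C = β·I_B = 100×0.0527 = 5.27 mA, and I_E = (β+1)I_B = 5.33 mA.
V_CE = V_CC − I_C·R_C − I_E·R_E = 22 − 5.27×1 − 5.33×1.5 = 8.73 V.
V_CE = 8.73 V > 0.2 V confirms active-region operation.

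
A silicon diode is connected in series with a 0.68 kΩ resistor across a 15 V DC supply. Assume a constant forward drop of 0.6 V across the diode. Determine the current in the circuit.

I ≈ 21 mA

KVL around the loop: 15 = V_D + I·R = 0.6 + I × 0.68 kΩ.
So I = (15 − 0.6) / 0.68 kΩ = 14.4 / 0.68 = 21.2 mA.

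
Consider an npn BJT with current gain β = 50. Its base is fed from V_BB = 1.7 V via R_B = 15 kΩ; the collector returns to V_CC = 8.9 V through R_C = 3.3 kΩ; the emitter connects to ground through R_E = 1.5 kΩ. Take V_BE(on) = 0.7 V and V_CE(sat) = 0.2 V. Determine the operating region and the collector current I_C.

Assume active. Base-emitter loop: I_B = (V_BB − V_BE)/(R_B + (β+1)R_E) = (1.7 − 0.7)/(15 + 51×1.5) = 0.0109 mA.
I_C = β·I_B = 50×0.0109 = 0.546 mA.
V_CE = V_CC − I_C·R_C − I_E·R_E = 8.9 − 0.546×3.3 − 0.557×1.5 = 6.26 V > V_CE(sat), so the active-region assumption holds.

active; I_C ≈ 0.55 mA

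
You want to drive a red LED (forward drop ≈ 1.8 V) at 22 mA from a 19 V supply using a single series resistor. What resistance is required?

The resistor drops V_S − V_D = 19 − 1.8 = 17.2 V at 22 mA.
R = 17.2 V / 22 mA = 0.782 kΩ.

R ≈ 0.78 kΩ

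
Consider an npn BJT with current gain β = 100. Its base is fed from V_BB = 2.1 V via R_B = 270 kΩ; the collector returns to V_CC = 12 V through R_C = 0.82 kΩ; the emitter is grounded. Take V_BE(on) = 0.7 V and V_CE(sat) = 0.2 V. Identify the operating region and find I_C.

active; I_C ≈ 0.52 mA

Assume active. Base-emitter loop: I_B = (V_BB − V_BE)/R_B = (2.1 − 0.7)/270 = 0.00519 mA.
I_C = β·I_B = 100×0.00519 = 0.519 mA.
V_CE = V_CC − I_C·R_C = 12 − 0.519×0.82 = 11.6 V > V_CE(sat), so the active-region assumption holds.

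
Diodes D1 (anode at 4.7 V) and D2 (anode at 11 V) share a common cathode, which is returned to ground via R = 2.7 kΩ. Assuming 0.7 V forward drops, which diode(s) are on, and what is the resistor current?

Assume both conduct. Then node N would need to be at both 4.7−0.7 = 4 V and 11−0.7 = 10.3 V, which is impossible.
Assume only D2 conducts: V_N = 11 − 0.7 = 10.3 V, so I_R = 10.3/2.7 = 3.81 mA.
Check D1: its anode-to-cathode voltage is 4.7 − 10.3 = -5.6 V < 0.7 V, so it is off. The assumption is consistent.

Only D2 conducts; I_R ≈ 3.8 mA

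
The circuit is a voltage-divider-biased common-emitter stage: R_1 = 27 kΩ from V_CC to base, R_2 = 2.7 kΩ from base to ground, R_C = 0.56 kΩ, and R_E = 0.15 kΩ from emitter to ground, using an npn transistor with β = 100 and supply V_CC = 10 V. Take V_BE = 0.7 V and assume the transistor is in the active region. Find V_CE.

Thevenize the base divider: V_Th = V_CC·R_2/(R_1+R_2) = 10×2.7/29.7 = 0.909 V, R_Th = R_1‖R_2 = 2.45 kΩ.
Base-emitter loop: V_Th = I_B·R_Th + V_BE + (β+1)I_B·R_E, so I_B = (0.909 − 0.7) / (2.45 + 101×0.15) = 0.0119 mA.
I_C = β·I_B = 100×0.0119 = 1.19 mA, and I_E = (β+1)I_B = 1.2 mA.
V_CE = V_CC − I_C·R_C − I_E·R_E = 10 − 1.19×0.56 − 1.2×0.15 = 9.15 V.
V_CE = 9.15 V > 0.2 V confirms active-region operation.

V_CE ≈ 9.2 V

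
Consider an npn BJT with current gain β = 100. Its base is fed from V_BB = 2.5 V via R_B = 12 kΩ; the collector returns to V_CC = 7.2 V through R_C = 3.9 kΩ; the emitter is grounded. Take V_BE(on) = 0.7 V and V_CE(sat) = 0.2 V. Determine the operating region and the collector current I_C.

Assume active: I_B = (2.5 − 0.7)/12 = 0.15 mA, giving I_C = β·I_B = 15 mA.
But then V_CE = 7.2 − 15×3.9 = -51.3 V < V_CE(sat) = 0.2 V — impossible in the active region.
So the transistor is saturated. With V_CE = 0.2 V, I_C = (V_CC − 0.2)/R_C = 7/3.9 = 1.79 mA.
Check: β·I_B = 15 mA > I_C = 1.79 mA, confirming saturation.

saturation; I_C ≈ 1.8 mA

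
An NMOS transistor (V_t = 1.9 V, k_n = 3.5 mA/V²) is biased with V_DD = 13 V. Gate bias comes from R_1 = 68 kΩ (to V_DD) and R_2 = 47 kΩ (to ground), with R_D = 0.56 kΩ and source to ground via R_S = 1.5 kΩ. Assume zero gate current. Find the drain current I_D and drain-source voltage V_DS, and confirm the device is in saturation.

V_G = V_DD·R_2/(R_1+R_2) = 13×47/115 = 5.31 V.
Assume saturation: I_D = (k_n/2)(V_GS − V_t)² with V_GS = V_G − I_D·R_S = 5.31 − 1.5·I_D.
Substituting gives 3.94·I_D² − 18.9·I_D + 20.4 = 0, with roots I_D = 1.63 or 3.17 mA.
The root I_D = 3.17 mA gives V_GS = 0.553 V ≤ V_t, so take I_D = 1.63 mA.
Then V_GS = 2.87 V and V_DS = V_DD − I_D(R_D+R_S) = 13 − 1.63×2.06 = 9.64 V.
Saturation requires V_DS ≥ V_GS − V_t = 0.966 V; 9.64 ≥ 0.966 ✓.

I_D ≈ 1.6 mA, V_DS ≈ 9.6 V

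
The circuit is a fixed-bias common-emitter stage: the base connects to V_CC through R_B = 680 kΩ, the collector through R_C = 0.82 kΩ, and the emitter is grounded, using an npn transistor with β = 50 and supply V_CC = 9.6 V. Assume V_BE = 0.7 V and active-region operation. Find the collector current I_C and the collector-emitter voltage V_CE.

Base loop: V_CC = I_B·R_B + V_BE, so I_B = (9.6 − 0.7)/680 kΩ = 0.0131 mA.
In the active region I_C = β·I_B = 50 × 0.0131 = 0.654 mA.
Collector loop: V_CE = V_CC − I_C·R_C = 9.6 − 0.654×0.82 = 9.06 V.
Since V_CE = 9.06 V > V_CE(sat) ≈ 0.2 V, the transistor is in the active region as assumed.

I_C ≈ 0.65 mA, V_CE ≈ 9.1 V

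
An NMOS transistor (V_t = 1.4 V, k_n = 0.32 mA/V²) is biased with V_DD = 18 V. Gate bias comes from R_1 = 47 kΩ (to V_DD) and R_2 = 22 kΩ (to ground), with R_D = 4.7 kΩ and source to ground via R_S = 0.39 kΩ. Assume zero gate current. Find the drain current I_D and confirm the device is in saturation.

I_D ≈ 2 mA

V_G = V_DD·R_2/(R_1+R_2) = 18×22/69 = 5.74 V.
Assume saturation: I_D = (k_n/2)(V_GS − V_t)² with V_GS = V_G − I_D·R_S = 5.74 − 0.39·I_D.
Substituting gives 0.0243·I_D² − 1.54·I_D + 3.01 = 0, with roots I_D = 2.02 or 61.3 mA.
The root I_D = 61.3 mA gives V_GS = -18.2 V ≤ V_t, so take I_D = 2.02 mA.
Then V_GS = 4.95 V and V_DS = V_DD − I_D(R_D+R_S) = 18 − 2.02×5.09 = 7.73 V.
Saturation requires V_DS ≥ V_GS − V_t = 3.55 V; 7.73 ≥ 3.55 ✓.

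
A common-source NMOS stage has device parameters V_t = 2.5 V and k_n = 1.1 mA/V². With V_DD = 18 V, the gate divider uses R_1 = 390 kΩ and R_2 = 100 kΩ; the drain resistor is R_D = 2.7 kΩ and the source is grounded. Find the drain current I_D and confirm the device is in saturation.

I_D ≈ 0.76 mA

V_G = V_DD·R_2/(R_1+R_2) = 18×100/490 = 3.67 V. With the source grounded, V_GS = V_G = 3.67 V.
Assume saturation: I_D = (k_n/2)(V_GS − V_t)² = (1.1/2)×(3.67 − 2.5)² = 0.55×1.17² = 0.757 mA.
V_DS = V_DD − I_D·R_D = 18 − 0.757×2.7 = 16 V.
Saturation requires V_DS ≥ V_GS − V_t = 1.17 V; 16 ≥ 1.17 ✓.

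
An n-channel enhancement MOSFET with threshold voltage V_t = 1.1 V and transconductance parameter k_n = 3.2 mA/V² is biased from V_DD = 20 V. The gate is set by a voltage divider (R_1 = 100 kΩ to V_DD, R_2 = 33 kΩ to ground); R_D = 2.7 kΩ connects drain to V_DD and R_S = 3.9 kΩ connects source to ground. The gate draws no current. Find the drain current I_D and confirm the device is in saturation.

V_G = V_DD·R_2/(R_1+R_2) = 20×33/133 = 4.96 V.
Assume saturation: I_D = (k_n/2)(V_GS − V_t)² with V_GS = V_G − I_D·R_S = 4.96 − 3.9·I_D.
Substituting gives 24.3·I_D² − 49.2·I_D + 23.9 = 0, with roots I_D = 0.808 or 1.21 mA.
The root I_D = 1.21 mA gives V_GS = 0.229 V ≤ V_t, so take I_D = 0.808 mA.
Then V_GS = 1.81 V and V_DS = V_DD − I_D(R_D+R_S) = 20 − 0.808×6.6 = 14.7 V.
Saturation requires V_DS ≥ V_GS − V_t = 0.711 V; 14.7 ≥ 0.711 ✓.

I_D ≈ 0.81 mA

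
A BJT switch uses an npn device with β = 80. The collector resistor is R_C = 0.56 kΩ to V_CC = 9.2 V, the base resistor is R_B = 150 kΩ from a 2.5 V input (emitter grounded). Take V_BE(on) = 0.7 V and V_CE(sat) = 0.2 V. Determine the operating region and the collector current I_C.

Assume active. Base-emitter loop: I_B = (V_BB − V_BE)/R_B = (2.5 − 0.7)/150 = 0.012 mA.
I_C = β·I_B = 80×0.012 = 0.96 mA.
V_CE = V_CC − I_C·R_C = 9.2 − 0.96×0.56 = 8.66 V > V_CE(sat), so the active-region assumption holds.

active; I_C ≈ 0.96 mA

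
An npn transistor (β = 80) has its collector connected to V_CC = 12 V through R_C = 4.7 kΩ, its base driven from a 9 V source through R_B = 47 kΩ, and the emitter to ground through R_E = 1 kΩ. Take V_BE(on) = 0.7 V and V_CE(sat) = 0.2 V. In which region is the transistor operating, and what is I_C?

Assume active: I_B = (9 − 0.7)/(47 + 81×1) = 0.0648 mA, I_C = β·I_B = 5.19 mA.
Then V_CE = 12 − 5.19×4.7 − 5.25×1 = -17.6 V < 0.2 V — the active assumption fails.
Re-solve with V_CE = 0.2 V. KCL at the emitter: V_E/R_E = (V_BB−0.7−V_E)/R_B + (V_CC−0.2−V_E)/R_C, giving V_E = 2.18 V.
I_C = (V_CC − 0.2 − V_E)/R_C = (11.8 − 2.18)/4.7 = 2.05 mA.
Check: I_B = (8.3 − 2.18)/47 = 0.13 mA, and β·I_B = 10.4 mA > I_C, confirming saturation.

saturation; I_C ≈ 2 mA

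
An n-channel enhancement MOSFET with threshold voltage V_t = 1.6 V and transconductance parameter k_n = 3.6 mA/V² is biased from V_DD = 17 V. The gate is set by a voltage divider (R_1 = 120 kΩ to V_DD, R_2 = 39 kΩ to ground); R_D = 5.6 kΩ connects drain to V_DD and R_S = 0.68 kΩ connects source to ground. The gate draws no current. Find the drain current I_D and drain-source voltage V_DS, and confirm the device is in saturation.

V_G = V_DD·R_2/(R_1+R_2) = 17×39/159 = 4.17 V.
Assume saturation: I_D = (k_n/2)(V_GS − V_t)² with V_GS = V_G − I_D·R_S = 4.17 − 0.68·I_D.
Substituting gives 0.832·I_D² − 7.29·I_D + 11.9 = 0, with roots I_D = 2.17 or 6.59 mA.
The root I_D = 6.59 mA gives V_GS = -0.314 V ≤ V_t, so take I_D = 2.17 mA.
Then V_GS = 2.7 V and V_DS = V_DD − I_D(R_D+R_S) = 17 − 2.17×6.28 = 3.4 V.
Saturation requires V_DS ≥ V_GS − V_t = 1.1 V; 3.4 ≥ 1.1 ✓.

I_D ≈ 2.2 mA, V_DS ≈ 3.4 V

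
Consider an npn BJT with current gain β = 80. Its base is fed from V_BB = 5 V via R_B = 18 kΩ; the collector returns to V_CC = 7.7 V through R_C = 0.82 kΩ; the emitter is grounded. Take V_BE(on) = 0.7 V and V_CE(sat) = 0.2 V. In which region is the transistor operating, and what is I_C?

saturation; I_C ≈ 9.1 mA

Assume active: I_B = (5 − 0.7)/18 = 0.239 mA, giving I_C = β·I_B = 19.1 mA.
But then V_CE = 7.7 − 19.1×0.82 = -7.97 V < V_CE(sat) = 0.2 V — impossible in the active region.
So the transistor is saturated. With V_CE = 0.2 V, I_C = (V_CC − 0.2)/R_C = 7.5/0.82 = 9.15 mA.
Check: β·I_B = 19.1 mA > I_C = 9.15 mA, confirming saturation.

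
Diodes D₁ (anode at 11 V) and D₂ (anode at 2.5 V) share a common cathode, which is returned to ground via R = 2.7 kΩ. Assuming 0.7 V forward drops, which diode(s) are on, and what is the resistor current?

Only D₁ conducts; I_R ≈ 3.8 mA

Assume both conduct. Then node N would need to be at both 11−0.7 = 10.3 V and 2.5−0.7 = 1.8 V, which is impossible.
Assume only D₁ conducts: V_N = 11 − 0.7 = 10.3 V, so I_R = 10.3/2.7 = 3.81 mA.
Check D₂: its anode-to-cathode voltage is 2.5 − 10.3 = -7.8 V < 0.7 V, so it is off. The assumption is consistent.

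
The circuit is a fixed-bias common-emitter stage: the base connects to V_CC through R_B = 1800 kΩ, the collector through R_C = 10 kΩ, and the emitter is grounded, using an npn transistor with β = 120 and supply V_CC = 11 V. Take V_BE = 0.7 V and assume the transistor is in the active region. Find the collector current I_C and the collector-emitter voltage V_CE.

I_C ≈ 0.69 mA, V_CE ≈ 4.1 V

Base loop: V_CC = I_B·R_B + V_BE, so I_B = (11 − 0.7)/1800 kΩ = 0.00572 mA.
In the active region I_C = β·I_B = 120 × 0.00572 = 0.687 mA.
Collector loop: V_CE = V_CC − I_C·R_C = 11 − 0.687×10 = 4.13 V.
Since V_CE = 4.13 V > V_CE(sat) ≈ 0.2 V, the transistor is in the active region as assumed.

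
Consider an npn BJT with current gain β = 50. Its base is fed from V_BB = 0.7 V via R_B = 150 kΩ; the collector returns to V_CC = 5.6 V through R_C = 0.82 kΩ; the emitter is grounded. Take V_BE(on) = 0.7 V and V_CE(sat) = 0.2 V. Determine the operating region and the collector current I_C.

V_BB = 0.7 V ≤ V_BE(on) = 0.7 V, so the base-emitter junction is not forward biased.
The transistor is in cutoff: I_B = I_C = 0.

cutoff; I_C ≈ 0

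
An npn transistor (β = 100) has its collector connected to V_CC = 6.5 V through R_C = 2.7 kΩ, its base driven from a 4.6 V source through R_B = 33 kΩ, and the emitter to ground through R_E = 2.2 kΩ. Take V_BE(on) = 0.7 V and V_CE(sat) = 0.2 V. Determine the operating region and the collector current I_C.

saturation; I_C ≈ 1.3 mA

Assume active: I_B = (4.6 − 0.7)/(33 + 101×2.2) = 0.0153 mA, I_C = β·I_B = 1.53 mA.
Then V_CE = 6.5 − 1.53×2.7 − 1.54×2.2 = -1.02 V < 0.2 V — the active assumption fails.
Re-solve with V_CE = 0.2 V. KCL at the emitter: V_E/R_E = (V_BB−0.7−V_E)/R_B + (V_CC−0.2−V_E)/R_C, giving V_E = 2.87 V.
I_C = (V_CC − 0.2 − V_E)/R_C = (6.3 − 2.87)/2.7 = 1.27 mA.
Check: I_B = (3.9 − 2.87)/33 = 0.0313 mA, and β·I_B = 3.13 mA > I_C, confirming saturation.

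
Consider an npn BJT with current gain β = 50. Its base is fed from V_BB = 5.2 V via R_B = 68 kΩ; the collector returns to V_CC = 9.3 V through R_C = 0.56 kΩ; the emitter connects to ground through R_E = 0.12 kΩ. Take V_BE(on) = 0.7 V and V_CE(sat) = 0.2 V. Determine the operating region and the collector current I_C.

active; I_C ≈ 3 mA

Assume active. Base-emitter loop: I_B = (V_BB − V_BE)/(R_B + (β+1)R_E) = (5.2 − 0.7)/(68 + 51×0.12) = 0.0607 mA.
I_C = β·I_B = 50×0.0607 = 3.04 mA.
V_CE = V_CC − I_C·R_C − I_E·R_E = 9.3 − 3.04×0.56 − 3.1×0.12 = 7.23 V > V_CE(sat), so the active-region assumption holds.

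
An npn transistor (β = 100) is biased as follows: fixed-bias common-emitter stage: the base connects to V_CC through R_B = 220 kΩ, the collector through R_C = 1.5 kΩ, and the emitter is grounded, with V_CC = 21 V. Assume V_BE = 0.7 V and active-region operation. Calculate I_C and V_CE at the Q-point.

I_C ≈ 9.2 mA, V_CE ≈ 7.2 V

Base loop: V_CC = I_B·R_B + V_BE, so I_B = (21 − 0.7)/220 kΩ = 0.0923 mA.
In the active region I_C = β·I_B = 100 × 0.0923 = 9.23 mA.
Collector loop: V_CE = V_CC − I_C·R_C = 21 − 9.23×1.5 = 7.16 V.
Since V_CE = 7.16 V > V_CE(sat) ≈ 0.2 V, the transistor is in the active region as assumed.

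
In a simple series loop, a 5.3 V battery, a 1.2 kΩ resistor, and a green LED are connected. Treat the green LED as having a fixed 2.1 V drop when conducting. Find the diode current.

I ≈ 2.7 mA

KVL around the loop: 5.3 = V_D + I·R = 2.1 + I × 1.2 kΩ.
So I = (5.3 − 2.1) / 1.2 kΩ = 3.2 / 1.2 = 2.67 mA.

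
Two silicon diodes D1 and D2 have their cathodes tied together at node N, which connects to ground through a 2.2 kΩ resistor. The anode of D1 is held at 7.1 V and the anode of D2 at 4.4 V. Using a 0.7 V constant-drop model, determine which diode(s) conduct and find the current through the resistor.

Assume both conduct. Then node N would need to be at both 7.1−0.7 = 6.4 V and 4.4−0.7 = 3.7 V, which is impossible.
Assume only D1 conducts: V_N = 7.1 − 0.7 = 6.4 V, so I_R = 6.4/2.2 = 2.91 mA.
Check D2: its anode-to-cathode voltage is 4.4 − 6.4 = -2 V < 0.7 V, so it is off. The assumption is consistent.

Only D1 conducts; I_R ≈ 2.9 mA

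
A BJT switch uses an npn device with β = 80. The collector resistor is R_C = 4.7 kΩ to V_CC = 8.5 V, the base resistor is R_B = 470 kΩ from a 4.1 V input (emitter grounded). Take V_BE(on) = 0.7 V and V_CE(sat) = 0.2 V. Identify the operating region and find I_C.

active; I_C ≈ 0.58 mA

Assume active. Base-emitter loop: I_B = (V_BB − V_BE)/R_B = (4.1 − 0.7)/470 = 0.00723 mA.
I_C = β·I_B = 80×0.00723 = 0.579 mA.
V_CE = V_CC − I_C·R_C = 8.5 − 0.579×4.7 = 5.78 V > V_CE(sat), so the active-region assumption holds.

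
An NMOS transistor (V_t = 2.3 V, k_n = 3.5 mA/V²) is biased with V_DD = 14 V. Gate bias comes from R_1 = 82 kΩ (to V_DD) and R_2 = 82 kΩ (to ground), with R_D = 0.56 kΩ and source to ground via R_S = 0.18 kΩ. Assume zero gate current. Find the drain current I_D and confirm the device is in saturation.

I_D ≈ 12 mA

V_G = V_DD·R_2/(R_1+R_2) = 14×82/164 = 7 V.
Assume saturation: I_D = (k_n/2)(V_GS − V_t)² with V_GS = V_G − I_D·R_S = 7 − 0.18·I_D.
Substituting gives 0.0567·I_D² − 3.96·I_D + 38.7 = 0, with roots I_D = 11.7 or 58.1 mA.
The root I_D = 58.1 mA gives V_GS = -3.46 V ≤ V_t, so take I_D = 11.7 mA.
Then V_GS = 4.89 V and V_DS = V_DD − I_D(R_D+R_S) = 14 − 11.7×0.74 = 5.32 V.
Saturation requires V_DS ≥ V_GS − V_t = 2.59 V; 5.32 ≥ 2.59 ✓.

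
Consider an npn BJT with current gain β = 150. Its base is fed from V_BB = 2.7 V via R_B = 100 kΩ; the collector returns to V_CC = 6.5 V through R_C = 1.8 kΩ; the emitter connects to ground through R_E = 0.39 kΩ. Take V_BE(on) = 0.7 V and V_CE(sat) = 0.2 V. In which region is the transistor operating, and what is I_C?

Assume active. Base-emitter loop: I_B = (V_BB − V_BE)/(R_B + (β+1)R_E) = (2.7 − 0.7)/(100 + 151×0.39) = 0.0126 mA.
I_C = β·I_B = 150×0.0126 = 1.89 mA.
V_CE = V_CC − I_C·R_C − I_E·R_E = 6.5 − 1.89×1.8 − 1.9×0.39 = 2.36 V > V_CE(sat), so the active-region assumption holds.

active; I_C ≈ 1.9 mA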